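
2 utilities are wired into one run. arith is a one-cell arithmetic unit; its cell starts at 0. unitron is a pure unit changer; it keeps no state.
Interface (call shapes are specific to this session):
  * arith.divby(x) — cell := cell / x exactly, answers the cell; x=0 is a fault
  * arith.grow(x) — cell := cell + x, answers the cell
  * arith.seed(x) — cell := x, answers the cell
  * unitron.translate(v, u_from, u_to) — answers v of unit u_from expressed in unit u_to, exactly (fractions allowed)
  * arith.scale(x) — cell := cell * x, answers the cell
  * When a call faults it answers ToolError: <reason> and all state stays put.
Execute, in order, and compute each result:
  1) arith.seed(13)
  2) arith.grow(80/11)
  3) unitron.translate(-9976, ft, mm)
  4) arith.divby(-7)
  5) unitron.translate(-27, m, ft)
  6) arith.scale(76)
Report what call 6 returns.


Answer: -16948/77

Derivation:
>>> seed x=13
:: 13
>>> grow x=80/11
:: 223/11
>>> translate v=-9976 u_from=ft u_to=mm
:: -15203424/5
>>> divby x=-7
:: -223/77
>>> translate v=-27 u_from=m u_to=ft
:: -11250/127
>>> scale x=76
:: -16948/77


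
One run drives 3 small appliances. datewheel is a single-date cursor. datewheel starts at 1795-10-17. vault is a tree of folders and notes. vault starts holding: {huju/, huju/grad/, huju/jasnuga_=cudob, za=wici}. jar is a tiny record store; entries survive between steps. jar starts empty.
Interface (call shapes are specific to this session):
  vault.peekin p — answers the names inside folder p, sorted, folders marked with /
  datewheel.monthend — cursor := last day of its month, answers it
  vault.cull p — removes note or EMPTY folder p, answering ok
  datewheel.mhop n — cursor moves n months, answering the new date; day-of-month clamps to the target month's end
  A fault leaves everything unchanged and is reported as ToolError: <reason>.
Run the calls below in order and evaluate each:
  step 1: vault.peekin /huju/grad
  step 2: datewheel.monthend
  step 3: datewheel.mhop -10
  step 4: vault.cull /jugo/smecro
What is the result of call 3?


Answer: 1794-12-31

Derivation:
CALL vault.peekin[p→/huju/grad]
RET  []
CALL datewheel.monthend[]
RET  1795-10-31
CALL datewheel.mhop[n→-10]
RET  1794-12-31
CALL vault.cull[p→/jugo/smecro]
RET  ToolError: not found


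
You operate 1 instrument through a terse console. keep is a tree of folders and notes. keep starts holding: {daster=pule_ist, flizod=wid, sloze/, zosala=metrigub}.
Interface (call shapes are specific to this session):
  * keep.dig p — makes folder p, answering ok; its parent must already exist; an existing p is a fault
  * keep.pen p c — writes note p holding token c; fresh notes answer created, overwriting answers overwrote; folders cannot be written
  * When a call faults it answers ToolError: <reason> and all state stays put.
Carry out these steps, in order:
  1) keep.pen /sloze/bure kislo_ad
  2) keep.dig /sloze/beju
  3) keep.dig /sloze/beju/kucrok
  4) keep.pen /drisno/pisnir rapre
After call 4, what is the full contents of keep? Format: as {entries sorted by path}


>> keep.pen(p=/sloze/bure, c=kislo_ad)
<< created
>> keep.dig(p=/sloze/beju)
<< ok
>> keep.dig(p=/sloze/beju/kucrok)
<< ok
>> keep.pen(p=/drisno/pisnir, c=rapre)
<< ToolError: no parent

Answer: {daster=pule_ist, flizod=wid, sloze/, sloze/beju/, sloze/beju/kucrok/, sloze/bure=kislo_ad, zosala=metrigub}


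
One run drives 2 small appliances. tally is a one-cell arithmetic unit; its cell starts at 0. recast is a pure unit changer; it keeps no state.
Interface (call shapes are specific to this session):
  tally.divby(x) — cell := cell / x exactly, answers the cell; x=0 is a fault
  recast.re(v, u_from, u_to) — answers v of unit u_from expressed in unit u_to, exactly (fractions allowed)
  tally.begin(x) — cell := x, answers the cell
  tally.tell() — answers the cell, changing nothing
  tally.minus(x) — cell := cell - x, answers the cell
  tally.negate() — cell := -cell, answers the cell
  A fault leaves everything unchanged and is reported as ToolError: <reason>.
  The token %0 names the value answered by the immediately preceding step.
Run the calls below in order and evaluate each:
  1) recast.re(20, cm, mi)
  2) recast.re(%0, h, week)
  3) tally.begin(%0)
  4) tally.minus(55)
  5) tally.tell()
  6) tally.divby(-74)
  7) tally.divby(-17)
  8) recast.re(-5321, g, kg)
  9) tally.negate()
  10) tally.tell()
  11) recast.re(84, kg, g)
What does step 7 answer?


Answer: -1858792295/42515649792

Derivation:
$ recast.re v→20 u_from→cm u_to→mi
  25/201168
$ recast.re v→%0 u_from→h u_to→week
  25/33796224
$ tally.begin x→%0
  25/33796224
$ tally.minus x→55
  -1858792295/33796224
$ tally.tell
  -1858792295/33796224
$ tally.divby x→-74
  1858792295/2500920576
$ tally.divby x→-17
  -1858792295/42515649792
$ recast.re v→-5321 u_from→g u_to→kg
  -5321/1000
$ tally.negate
  1858792295/42515649792
$ tally.tell
  1858792295/42515649792
$ recast.re v→84 u_from→kg u_to→g
  84000


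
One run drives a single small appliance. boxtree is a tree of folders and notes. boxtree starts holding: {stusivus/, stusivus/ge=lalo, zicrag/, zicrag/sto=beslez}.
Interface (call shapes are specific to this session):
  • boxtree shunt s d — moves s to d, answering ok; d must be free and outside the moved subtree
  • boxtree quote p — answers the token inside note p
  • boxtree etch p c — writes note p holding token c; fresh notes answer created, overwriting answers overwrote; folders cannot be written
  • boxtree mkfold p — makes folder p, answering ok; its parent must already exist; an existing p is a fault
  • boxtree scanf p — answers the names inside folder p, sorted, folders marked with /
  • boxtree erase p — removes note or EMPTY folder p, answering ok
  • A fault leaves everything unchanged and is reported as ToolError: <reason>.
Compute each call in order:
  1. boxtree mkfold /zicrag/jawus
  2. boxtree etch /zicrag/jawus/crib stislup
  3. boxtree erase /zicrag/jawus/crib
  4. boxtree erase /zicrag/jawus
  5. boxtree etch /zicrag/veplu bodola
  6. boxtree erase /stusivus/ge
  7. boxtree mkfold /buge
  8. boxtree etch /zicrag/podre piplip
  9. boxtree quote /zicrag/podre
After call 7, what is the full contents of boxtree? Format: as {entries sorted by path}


Answer: {buge/, stusivus/, zicrag/, zicrag/sto=beslez, zicrag/veplu=bodola}

Derivation:
Do: boxtree mkfold[p=/zicrag/jawus]
See: ok
Do: boxtree etch[p=/zicrag/jawus/crib; c=stislup]
See: created
Do: boxtree erase[p=/zicrag/jawus/crib]
See: ok
Do: boxtree erase[p=/zicrag/jawus]
See: ok
Do: boxtree etch[p=/zicrag/veplu; c=bodola]
See: created
Do: boxtree erase[p=/stusivus/ge]
See: ok
Do: boxtree mkfold[p=/buge]
See: ok
Do: boxtree etch[p=/zicrag/podre; c=piplip]
See: created
Do: boxtree quote[p=/zicrag/podre]
See: piplip


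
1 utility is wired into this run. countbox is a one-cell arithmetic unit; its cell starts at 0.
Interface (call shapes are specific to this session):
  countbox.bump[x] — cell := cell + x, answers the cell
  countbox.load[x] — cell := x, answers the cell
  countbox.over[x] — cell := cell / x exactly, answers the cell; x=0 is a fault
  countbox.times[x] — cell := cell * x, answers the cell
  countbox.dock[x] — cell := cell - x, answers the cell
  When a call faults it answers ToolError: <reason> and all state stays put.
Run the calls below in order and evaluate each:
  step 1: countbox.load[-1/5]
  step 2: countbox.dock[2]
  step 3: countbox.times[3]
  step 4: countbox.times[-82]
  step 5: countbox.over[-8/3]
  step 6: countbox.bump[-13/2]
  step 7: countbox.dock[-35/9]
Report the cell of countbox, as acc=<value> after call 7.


! countbox.load(x→-1/5) == -1/5
! countbox.dock(x→2) == -11/5
! countbox.times(x→3) == -33/5
! countbox.times(x→-82) == 2706/5
! countbox.over(x→-8/3) == -4059/20
! countbox.bump(x→-13/2) == -4189/20
! countbox.dock(x→-35/9) == -37001/180

Answer: acc=-37001/180


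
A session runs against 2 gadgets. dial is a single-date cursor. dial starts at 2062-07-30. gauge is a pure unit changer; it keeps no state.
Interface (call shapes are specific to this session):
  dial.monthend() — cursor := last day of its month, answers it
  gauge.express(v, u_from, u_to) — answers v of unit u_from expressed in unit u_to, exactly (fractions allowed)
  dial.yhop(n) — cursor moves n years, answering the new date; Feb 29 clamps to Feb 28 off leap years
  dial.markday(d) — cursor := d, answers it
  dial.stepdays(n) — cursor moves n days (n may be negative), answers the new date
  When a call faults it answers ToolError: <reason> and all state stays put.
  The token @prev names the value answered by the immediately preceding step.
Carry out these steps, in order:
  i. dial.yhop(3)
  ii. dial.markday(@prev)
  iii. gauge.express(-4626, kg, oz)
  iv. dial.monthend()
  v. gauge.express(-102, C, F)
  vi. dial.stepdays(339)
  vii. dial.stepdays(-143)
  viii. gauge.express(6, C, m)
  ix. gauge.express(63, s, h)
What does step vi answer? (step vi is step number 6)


>> dial.yhop(n: 3)
<< 2065-07-30
>> dial.markday(d: @prev)
<< 2065-07-30
>> gauge.express(v: -4626, u_from: kg, u_to: oz)
<< -7401600000000/45359237
>> dial.monthend()
<< 2065-07-31
>> gauge.express(v: -102, u_from: C, u_to: F)
<< -758/5
>> dial.stepdays(n: 339)
<< 2066-07-05
>> dial.stepdays(n: -143)
<< 2066-02-12
>> gauge.express(v: 6, u_from: C, u_to: m)
<< ToolError: incompatible units
>> gauge.express(v: 63, u_from: s, u_to: h)
<< 7/400

Answer: 2066-07-05


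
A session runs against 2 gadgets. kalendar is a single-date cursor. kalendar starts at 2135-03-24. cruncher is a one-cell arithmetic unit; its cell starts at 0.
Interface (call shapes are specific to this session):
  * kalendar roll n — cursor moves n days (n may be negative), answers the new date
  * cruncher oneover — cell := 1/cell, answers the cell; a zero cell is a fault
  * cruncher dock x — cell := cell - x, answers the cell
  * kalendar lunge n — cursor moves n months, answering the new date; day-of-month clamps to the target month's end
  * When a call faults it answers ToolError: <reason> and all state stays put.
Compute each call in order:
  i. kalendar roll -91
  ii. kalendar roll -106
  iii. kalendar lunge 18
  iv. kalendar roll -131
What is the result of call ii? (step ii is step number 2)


Answer: 2134-09-08

Derivation:
Do: kalendar roll[n=-91]
See: 2134-12-23
Do: kalendar roll[n=-106]
See: 2134-09-08
Do: kalendar lunge[n=18]
See: 2136-03-08
Do: kalendar roll[n=-131]
See: 2135-10-29


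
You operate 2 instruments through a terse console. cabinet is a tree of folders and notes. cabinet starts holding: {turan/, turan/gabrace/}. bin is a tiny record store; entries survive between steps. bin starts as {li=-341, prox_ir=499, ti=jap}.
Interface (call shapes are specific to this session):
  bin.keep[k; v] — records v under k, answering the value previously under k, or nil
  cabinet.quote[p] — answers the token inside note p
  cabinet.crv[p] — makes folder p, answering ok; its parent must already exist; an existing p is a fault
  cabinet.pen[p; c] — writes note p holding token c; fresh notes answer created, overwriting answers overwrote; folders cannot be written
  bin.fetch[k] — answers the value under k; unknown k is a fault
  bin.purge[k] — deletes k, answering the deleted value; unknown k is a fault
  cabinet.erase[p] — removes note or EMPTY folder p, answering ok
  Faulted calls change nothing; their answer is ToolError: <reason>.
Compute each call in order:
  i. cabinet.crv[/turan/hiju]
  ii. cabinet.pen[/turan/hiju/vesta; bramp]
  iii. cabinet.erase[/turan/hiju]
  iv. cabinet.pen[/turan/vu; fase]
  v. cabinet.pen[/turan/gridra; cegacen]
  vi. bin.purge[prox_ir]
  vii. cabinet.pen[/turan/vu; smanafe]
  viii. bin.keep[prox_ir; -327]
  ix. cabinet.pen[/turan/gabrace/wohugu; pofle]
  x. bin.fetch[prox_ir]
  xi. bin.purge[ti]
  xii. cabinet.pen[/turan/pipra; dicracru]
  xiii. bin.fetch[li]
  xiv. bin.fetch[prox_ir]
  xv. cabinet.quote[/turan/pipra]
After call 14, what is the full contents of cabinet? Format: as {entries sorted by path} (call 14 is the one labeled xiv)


Do: cabinet.crv[p→/turan/hiju]
See: ok
Do: cabinet.pen[p→/turan/hiju/vesta; c→bramp]
See: created
Do: cabinet.erase[p→/turan/hiju]
See: ToolError: not empty
Do: cabinet.pen[p→/turan/vu; c→fase]
See: created
Do: cabinet.pen[p→/turan/gridra; c→cegacen]
See: created
Do: bin.purge[k→prox_ir]
See: 499
Do: cabinet.pen[p→/turan/vu; c→smanafe]
See: overwrote
Do: bin.keep[k→prox_ir; v→-327]
See: nil
Do: cabinet.pen[p→/turan/gabrace/wohugu; c→pofle]
See: created
Do: bin.fetch[k→prox_ir]
See: -327
Do: bin.purge[k→ti]
See: jap
Do: cabinet.pen[p→/turan/pipra; c→dicracru]
See: created
Do: bin.fetch[k→li]
See: -341
Do: bin.fetch[k→prox_ir]
See: -327
Do: cabinet.quote[p→/turan/pipra]
See: dicracru

Answer: {turan/, turan/gabrace/, turan/gabrace/wohugu=pofle, turan/gridra=cegacen, turan/hiju/, turan/hiju/vesta=bramp, turan/pipra=dicracru, turan/vu=smanafe}


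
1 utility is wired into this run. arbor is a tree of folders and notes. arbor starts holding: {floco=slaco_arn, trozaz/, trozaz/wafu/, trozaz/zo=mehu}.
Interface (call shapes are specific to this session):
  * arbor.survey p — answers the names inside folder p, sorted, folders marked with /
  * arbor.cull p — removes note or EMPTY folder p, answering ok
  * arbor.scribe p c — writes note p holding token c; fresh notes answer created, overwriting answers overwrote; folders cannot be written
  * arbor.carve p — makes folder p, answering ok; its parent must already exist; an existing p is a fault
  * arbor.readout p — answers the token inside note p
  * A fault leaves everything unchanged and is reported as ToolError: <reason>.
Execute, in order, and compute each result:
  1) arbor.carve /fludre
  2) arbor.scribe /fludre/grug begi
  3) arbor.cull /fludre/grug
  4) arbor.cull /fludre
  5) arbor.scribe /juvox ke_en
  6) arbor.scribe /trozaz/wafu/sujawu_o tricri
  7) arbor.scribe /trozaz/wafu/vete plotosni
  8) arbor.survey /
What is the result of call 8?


==> carve(p→/fludre)
<== ok
==> scribe(p→/fludre/grug, c→begi)
<== created
==> cull(p→/fludre/grug)
<== ok
==> cull(p→/fludre)
<== ok
==> scribe(p→/juvox, c→ke_en)
<== created
==> scribe(p→/trozaz/wafu/sujawu_o, c→tricri)
<== created
==> scribe(p→/trozaz/wafu/vete, c→plotosni)
<== created
==> survey(p→/)
<== [floco, juvox, trozaz/]

Answer: [floco, juvox, trozaz/]


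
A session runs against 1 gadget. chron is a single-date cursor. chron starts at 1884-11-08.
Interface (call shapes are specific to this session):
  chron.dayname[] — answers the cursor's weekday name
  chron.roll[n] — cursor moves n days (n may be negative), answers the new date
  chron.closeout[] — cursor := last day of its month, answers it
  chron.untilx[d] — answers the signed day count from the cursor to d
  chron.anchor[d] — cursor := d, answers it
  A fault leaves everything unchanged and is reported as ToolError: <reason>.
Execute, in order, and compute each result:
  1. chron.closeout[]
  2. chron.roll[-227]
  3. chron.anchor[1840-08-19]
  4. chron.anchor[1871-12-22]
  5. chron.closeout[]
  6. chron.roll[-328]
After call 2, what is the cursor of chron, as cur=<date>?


Answer: cur=1884-04-17

Derivation:
% chron.closeout
  1884-11-30
% chron.roll n=-227
  1884-04-17
% chron.anchor d=1840-08-19
  1840-08-19
% chron.anchor d=1871-12-22
  1871-12-22
% chron.closeout
  1871-12-31
% chron.roll n=-328
  1871-02-06


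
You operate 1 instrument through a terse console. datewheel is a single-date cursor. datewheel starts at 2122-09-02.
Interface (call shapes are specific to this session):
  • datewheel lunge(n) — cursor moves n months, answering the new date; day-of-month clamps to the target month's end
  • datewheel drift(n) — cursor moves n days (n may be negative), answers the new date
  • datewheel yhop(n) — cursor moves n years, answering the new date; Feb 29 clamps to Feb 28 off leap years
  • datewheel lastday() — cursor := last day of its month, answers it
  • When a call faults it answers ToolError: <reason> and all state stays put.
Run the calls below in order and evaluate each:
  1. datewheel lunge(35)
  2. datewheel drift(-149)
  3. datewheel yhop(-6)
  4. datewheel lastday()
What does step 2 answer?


Answer: 2125-03-06

Derivation:
-> datewheel lunge(35)
<- 2125-08-02
-> datewheel drift(-149)
<- 2125-03-06
-> datewheel yhop(-6)
<- 2119-03-06
-> datewheel lastday()
<- 2119-03-31


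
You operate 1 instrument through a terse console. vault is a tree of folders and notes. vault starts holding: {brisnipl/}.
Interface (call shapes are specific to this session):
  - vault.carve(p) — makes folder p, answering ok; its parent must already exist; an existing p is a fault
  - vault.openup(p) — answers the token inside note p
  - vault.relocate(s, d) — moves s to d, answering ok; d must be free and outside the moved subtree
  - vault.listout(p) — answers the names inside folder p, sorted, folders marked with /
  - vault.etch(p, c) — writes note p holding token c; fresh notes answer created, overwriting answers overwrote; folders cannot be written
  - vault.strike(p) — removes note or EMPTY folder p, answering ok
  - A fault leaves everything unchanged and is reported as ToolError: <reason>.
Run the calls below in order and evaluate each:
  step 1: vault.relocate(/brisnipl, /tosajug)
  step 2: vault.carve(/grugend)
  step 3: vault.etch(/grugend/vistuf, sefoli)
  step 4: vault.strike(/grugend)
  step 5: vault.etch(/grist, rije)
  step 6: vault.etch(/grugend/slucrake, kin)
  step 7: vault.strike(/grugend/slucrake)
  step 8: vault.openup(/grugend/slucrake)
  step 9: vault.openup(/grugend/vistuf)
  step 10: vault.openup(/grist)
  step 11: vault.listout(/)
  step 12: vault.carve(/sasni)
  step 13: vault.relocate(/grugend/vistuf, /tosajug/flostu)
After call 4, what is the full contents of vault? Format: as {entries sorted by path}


Answer: {grugend/, grugend/vistuf=sefoli, tosajug/}

Derivation:
Invoking relocate with s=/brisnipl, d=/tosajug, and get ok.
Calling carve with p=/grugend, — result: ok.
Next I call etch with p=/grugend/vistuf, c=sefoli, and see created.
Next I call strike with p=/grugend, → ToolError: not empty.
Then etch with p=/grist, c=rije, which returns created.
Using etch with p=/grugend/slucrake, c=kin, and see created.
Invoking strike with p=/grugend/slucrake, — result: ok.
I call openup with p=/grugend/slucrake, and get ToolError: not found.
Next I call openup with p=/grugend/vistuf, and get sefoli.
Invoking openup with p=/grist, and observe rije.
Next I call listout with p=/, giving [grist, grugend/, tosajug/].
I try carve with p=/sasni, — result: ok.
Using relocate with s=/grugend/vistuf, d=/tosajug/flostu, and see ok.


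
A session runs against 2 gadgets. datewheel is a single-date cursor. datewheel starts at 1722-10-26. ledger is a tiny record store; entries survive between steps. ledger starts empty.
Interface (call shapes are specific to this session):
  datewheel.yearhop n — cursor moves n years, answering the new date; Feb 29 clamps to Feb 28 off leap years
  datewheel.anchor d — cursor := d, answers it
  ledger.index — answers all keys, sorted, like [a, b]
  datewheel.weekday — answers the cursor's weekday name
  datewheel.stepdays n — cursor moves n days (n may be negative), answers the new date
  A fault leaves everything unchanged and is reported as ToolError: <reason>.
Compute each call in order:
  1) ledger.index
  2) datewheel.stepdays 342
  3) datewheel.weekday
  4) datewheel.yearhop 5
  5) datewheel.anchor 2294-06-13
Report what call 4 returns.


Answer: 1728-10-03

Derivation:
>> index()
<< []
>> stepdays(n: 342)
<< 1723-10-03
>> weekday()
<< Sunday
>> yearhop(n: 5)
<< 1728-10-03
>> anchor(d: 2294-06-13)
<< 2294-06-13


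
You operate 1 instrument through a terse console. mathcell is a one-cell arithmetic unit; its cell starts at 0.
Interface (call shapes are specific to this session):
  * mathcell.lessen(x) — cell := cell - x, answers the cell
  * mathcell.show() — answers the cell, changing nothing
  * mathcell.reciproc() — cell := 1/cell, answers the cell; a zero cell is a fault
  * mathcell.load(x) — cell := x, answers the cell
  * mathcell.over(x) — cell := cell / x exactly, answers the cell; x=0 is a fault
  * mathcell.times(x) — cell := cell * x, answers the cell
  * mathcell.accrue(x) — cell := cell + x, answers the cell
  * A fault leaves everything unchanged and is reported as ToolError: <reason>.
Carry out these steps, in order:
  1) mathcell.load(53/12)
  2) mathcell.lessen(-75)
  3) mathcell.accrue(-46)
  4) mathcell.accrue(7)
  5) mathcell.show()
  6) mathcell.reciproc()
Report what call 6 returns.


% mathcell.load x: 53/12
:: 53/12
% mathcell.lessen x: -75
:: 953/12
% mathcell.accrue x: -46
:: 401/12
% mathcell.accrue x: 7
:: 485/12
% mathcell.show
:: 485/12
% mathcell.reciproc
:: 12/485

Answer: 12/485


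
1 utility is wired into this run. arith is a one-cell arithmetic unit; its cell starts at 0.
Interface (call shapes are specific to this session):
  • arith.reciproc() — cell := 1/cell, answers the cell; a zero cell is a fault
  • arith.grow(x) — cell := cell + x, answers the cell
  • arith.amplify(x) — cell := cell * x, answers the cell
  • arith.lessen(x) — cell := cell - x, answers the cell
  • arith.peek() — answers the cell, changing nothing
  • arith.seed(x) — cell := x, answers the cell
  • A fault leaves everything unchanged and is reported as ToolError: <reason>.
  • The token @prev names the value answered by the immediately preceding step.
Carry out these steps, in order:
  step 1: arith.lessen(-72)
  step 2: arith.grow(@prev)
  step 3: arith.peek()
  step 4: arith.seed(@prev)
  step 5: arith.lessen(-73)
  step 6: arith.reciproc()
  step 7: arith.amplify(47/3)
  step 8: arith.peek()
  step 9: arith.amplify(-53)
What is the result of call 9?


Answer: -2491/651

Derivation:
Act: arith.lessen[x='-72']
Obs: 72
Act: arith.grow[x='@prev']
Obs: 144
Act: arith.peek[]
Obs: 144
Act: arith.seed[x='@prev']
Obs: 144
Act: arith.lessen[x='-73']
Obs: 217
Act: arith.reciproc[]
Obs: 1/217
Act: arith.amplify[x='47/3']
Obs: 47/651
Act: arith.peek[]
Obs: 47/651
Act: arith.amplify[x='-53']
Obs: -2491/651


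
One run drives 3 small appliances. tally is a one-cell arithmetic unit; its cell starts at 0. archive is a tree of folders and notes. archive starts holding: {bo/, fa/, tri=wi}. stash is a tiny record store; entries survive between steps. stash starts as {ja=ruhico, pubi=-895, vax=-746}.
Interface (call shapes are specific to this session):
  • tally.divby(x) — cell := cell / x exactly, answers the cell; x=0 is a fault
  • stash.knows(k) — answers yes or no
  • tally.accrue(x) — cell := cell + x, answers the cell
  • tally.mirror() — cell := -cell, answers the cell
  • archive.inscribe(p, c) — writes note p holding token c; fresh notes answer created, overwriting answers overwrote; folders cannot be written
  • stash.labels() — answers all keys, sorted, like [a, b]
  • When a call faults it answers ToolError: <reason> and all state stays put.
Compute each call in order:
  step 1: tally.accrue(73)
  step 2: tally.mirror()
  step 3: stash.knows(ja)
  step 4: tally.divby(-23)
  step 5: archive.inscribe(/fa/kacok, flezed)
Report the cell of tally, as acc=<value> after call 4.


Answer: acc=73/23

Derivation:
Then tally.accrue on x=73: 73.
I try tally.mirror(), and see -73.
I use stash.knows on k=ja, → yes.
I invoke tally.divby on x=-23, and get 73/23.
I call archive.inscribe on p=/fa/kacok, c=flezed, yielding created.


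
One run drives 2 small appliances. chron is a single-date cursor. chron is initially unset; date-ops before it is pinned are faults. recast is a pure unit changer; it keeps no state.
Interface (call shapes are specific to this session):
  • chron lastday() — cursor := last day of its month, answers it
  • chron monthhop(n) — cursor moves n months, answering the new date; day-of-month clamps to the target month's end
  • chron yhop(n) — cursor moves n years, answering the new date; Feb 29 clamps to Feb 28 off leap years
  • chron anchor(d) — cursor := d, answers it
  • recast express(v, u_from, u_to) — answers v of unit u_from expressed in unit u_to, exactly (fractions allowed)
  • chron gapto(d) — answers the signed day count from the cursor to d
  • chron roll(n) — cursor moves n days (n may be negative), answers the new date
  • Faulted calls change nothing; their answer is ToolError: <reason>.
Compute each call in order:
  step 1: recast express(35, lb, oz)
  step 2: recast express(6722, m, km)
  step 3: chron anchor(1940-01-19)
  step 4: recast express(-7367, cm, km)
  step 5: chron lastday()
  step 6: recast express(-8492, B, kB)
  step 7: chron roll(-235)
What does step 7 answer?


Answer: 1939-06-10

Derivation:
→ recast express(v→35, u_from→lb, u_to→oz)
← 560
→ recast express(v→6722, u_from→m, u_to→km)
← 3361/500
→ chron anchor(d→1940-01-19)
← 1940-01-19
→ recast express(v→-7367, u_from→cm, u_to→km)
← -7367/100000
→ chron lastday()
← 1940-01-31
→ recast express(v→-8492, u_from→B, u_to→kB)
← -2123/250
→ chron roll(n→-235)
← 1939-06-10


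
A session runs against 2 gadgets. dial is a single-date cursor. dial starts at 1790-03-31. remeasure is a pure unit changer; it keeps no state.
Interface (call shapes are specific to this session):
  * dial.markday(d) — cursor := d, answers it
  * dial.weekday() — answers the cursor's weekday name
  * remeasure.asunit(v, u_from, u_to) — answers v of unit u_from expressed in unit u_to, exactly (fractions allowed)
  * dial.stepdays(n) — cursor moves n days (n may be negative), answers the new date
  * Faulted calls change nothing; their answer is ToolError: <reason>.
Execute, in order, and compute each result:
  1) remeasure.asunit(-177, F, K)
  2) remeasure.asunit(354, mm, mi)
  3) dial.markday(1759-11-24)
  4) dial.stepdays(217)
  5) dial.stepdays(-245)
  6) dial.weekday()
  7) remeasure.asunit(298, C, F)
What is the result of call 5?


Answer: 1759-10-27

Derivation:
Calling asunit passing v→-177, u_from→F, u_to→K, yielding 28267/180.
I run asunit passing v→354, u_from→mm, u_to→mi, giving 59/268224.
I run markday passing d→1759-11-24, yielding 1759-11-24.
I try stepdays passing n→217, → 1760-06-28.
Now I run stepdays passing n→-245, and see 1759-10-27.
I invoke weekday(), which returns Saturday.
Next I call asunit passing v→298, u_from→C, u_to→F, → 2842/5.


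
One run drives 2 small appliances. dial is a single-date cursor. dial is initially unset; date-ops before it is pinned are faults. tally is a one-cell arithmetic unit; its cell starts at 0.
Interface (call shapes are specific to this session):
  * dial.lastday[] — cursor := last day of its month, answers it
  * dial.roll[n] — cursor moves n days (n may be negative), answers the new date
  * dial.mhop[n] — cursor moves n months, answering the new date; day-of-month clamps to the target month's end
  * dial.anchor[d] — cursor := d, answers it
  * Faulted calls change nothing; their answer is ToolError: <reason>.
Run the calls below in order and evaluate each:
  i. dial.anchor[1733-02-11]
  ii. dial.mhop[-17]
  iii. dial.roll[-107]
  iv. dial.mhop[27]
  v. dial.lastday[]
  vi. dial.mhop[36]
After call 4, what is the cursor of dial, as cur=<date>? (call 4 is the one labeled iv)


Answer: cur=1733-08-27

Derivation:
CALL dial.anchor[d→1733-02-11]
RET  1733-02-11
CALL dial.mhop[n→-17]
RET  1731-09-11
CALL dial.roll[n→-107]
RET  1731-05-27
CALL dial.mhop[n→27]
RET  1733-08-27
CALL dial.lastday[]
RET  1733-08-31
CALL dial.mhop[n→36]
RET  1736-08-31


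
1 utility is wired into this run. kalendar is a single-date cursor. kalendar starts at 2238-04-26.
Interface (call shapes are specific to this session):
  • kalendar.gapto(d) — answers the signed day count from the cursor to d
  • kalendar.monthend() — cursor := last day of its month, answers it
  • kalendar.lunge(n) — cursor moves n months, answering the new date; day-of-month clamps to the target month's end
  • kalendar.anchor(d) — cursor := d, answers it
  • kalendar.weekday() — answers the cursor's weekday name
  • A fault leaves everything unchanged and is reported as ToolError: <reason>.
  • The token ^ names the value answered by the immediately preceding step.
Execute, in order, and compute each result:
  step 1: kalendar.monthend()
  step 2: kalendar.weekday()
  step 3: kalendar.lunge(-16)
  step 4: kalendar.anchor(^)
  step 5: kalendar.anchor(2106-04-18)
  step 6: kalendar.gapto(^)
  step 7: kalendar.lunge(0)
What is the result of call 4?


==> kalendar.monthend()
<== 2238-04-30
==> kalendar.weekday()
<== Monday
==> kalendar.lunge(-16)
<== 2236-12-30
==> kalendar.anchor(^)
<== 2236-12-30
==> kalendar.anchor(2106-04-18)
<== 2106-04-18
==> kalendar.gapto(^)
<== 0
==> kalendar.lunge(0)
<== 2106-04-18

Answer: 2236-12-30


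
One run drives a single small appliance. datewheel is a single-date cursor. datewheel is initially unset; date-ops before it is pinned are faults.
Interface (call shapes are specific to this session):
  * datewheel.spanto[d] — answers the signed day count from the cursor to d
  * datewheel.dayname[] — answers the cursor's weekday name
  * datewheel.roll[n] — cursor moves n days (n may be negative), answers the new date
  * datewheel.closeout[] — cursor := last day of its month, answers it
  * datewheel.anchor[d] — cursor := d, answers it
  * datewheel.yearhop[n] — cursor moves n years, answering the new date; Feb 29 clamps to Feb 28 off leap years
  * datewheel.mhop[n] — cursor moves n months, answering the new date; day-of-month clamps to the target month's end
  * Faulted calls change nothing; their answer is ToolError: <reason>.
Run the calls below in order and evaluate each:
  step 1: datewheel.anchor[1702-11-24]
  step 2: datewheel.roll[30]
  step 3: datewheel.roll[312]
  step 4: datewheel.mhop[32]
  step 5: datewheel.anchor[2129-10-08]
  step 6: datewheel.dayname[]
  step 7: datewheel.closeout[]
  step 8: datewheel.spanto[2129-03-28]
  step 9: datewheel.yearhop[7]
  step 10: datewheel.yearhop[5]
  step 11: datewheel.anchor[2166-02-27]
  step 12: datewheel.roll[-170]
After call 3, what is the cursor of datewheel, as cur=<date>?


Answer: cur=1703-11-01

Derivation:
% datewheel.anchor d: 1702-11-24
  1702-11-24
% datewheel.roll n: 30
  1702-12-24
% datewheel.roll n: 312
  1703-11-01
% datewheel.mhop n: 32
  1706-07-01
% datewheel.anchor d: 2129-10-08
  2129-10-08
% datewheel.dayname
  Saturday
% datewheel.closeout
  2129-10-31
% datewheel.spanto d: 2129-03-28
  -217
% datewheel.yearhop n: 7
  2136-10-31
% datewheel.yearhop n: 5
  2141-10-31
% datewheel.anchor d: 2166-02-27
  2166-02-27
% datewheel.roll n: -170
  2165-09-10


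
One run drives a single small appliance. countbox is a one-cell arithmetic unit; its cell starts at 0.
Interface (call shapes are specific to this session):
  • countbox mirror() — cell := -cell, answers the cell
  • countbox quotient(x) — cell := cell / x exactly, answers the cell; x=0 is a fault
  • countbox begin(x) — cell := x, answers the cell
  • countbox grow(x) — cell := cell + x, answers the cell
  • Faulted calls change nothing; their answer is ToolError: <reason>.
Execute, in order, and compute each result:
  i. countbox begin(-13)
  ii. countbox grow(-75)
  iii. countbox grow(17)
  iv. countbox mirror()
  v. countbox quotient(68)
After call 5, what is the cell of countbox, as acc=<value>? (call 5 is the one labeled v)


I invoke countbox begin(x→-13), → -13.
I invoke countbox grow(x→-75), and observe -88.
Then countbox grow(x→17): -71.
I invoke countbox mirror, — result: 71.
Then countbox quotient(x→68), which returns 71/68.

Answer: acc=71/68


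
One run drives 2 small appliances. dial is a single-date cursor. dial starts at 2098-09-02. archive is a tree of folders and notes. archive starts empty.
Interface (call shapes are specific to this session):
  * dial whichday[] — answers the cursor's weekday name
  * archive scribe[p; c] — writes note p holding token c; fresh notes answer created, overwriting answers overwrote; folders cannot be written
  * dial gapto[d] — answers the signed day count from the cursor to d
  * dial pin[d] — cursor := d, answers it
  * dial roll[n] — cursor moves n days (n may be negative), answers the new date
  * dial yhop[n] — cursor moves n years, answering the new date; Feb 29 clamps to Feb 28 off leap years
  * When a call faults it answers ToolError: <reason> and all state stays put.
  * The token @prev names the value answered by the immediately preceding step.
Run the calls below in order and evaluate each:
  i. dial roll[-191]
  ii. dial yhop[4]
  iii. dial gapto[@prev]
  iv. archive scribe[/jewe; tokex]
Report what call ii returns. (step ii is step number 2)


Answer: 2102-02-23

Derivation:
Calling dial roll on n: -191, giving 2098-02-23.
Calling dial yhop on n: 4, and see 2102-02-23.
I invoke dial gapto on d: @prev, and see 0.
Calling archive scribe on p: /jewe, c: tokex, which returns created.


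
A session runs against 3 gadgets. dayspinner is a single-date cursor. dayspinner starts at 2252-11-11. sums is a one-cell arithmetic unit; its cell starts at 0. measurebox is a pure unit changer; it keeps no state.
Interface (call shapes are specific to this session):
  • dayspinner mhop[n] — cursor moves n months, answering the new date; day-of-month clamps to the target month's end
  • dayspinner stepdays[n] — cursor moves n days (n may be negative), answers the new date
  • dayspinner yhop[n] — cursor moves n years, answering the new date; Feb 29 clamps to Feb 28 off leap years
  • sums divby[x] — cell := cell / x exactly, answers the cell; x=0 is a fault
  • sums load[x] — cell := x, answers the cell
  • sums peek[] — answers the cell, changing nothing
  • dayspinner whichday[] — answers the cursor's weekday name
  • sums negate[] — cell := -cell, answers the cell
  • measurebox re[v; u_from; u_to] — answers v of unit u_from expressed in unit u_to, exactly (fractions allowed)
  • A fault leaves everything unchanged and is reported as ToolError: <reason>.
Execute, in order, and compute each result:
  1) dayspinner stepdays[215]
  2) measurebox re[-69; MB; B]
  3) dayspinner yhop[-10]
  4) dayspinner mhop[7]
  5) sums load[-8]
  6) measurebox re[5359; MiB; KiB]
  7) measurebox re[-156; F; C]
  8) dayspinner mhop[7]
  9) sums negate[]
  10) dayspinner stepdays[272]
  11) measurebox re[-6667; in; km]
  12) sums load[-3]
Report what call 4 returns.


Step: dayspinner stepdays[n→215]
Result: 2253-06-14
Step: measurebox re[v→-69; u_from→MB; u_to→B]
Result: -69000000
Step: dayspinner yhop[n→-10]
Result: 2243-06-14
Step: dayspinner mhop[n→7]
Result: 2244-01-14
Step: sums load[x→-8]
Result: -8
Step: measurebox re[v→5359; u_from→MiB; u_to→KiB]
Result: 5487616
Step: measurebox re[v→-156; u_from→F; u_to→C]
Result: -940/9
Step: dayspinner mhop[n→7]
Result: 2244-08-14
Step: sums negate[]
Result: 8
Step: dayspinner stepdays[n→272]
Result: 2245-05-13
Step: measurebox re[v→-6667; u_from→in; u_to→km]
Result: -846709/5000000
Step: sums load[x→-3]
Result: -3

Answer: 2244-01-14


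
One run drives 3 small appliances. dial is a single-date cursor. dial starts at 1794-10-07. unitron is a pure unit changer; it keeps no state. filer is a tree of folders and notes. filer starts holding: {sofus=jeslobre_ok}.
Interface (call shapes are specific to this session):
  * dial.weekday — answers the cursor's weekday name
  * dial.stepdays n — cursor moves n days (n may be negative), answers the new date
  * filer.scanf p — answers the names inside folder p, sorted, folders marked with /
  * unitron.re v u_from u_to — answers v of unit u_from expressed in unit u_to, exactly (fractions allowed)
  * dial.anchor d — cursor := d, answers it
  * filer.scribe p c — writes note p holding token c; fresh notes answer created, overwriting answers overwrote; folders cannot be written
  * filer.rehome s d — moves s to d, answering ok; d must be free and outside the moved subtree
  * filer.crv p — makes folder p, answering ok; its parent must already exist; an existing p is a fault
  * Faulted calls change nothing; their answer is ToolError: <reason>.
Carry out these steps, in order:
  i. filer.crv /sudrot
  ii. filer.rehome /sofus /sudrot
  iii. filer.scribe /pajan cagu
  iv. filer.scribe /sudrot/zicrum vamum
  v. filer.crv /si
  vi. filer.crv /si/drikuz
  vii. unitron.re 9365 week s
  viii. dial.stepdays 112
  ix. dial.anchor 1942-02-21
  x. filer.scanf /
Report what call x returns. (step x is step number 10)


Answer: [pajan, si/, sofus, sudrot/]

Derivation:
→ filer.crv(p=/sudrot)
← ok
→ filer.rehome(s=/sofus, d=/sudrot)
← ToolError: exists
→ filer.scribe(p=/pajan, c=cagu)
← created
→ filer.scribe(p=/sudrot/zicrum, c=vamum)
← created
→ filer.crv(p=/si)
← ok
→ filer.crv(p=/si/drikuz)
← ok
→ unitron.re(v=9365, u_from=week, u_to=s)
← 5663952000
→ dial.stepdays(n=112)
← 1795-01-27
→ dial.anchor(d=1942-02-21)
← 1942-02-21
→ filer.scanf(p=/)
← [pajan, si/, sofus, sudrot/]


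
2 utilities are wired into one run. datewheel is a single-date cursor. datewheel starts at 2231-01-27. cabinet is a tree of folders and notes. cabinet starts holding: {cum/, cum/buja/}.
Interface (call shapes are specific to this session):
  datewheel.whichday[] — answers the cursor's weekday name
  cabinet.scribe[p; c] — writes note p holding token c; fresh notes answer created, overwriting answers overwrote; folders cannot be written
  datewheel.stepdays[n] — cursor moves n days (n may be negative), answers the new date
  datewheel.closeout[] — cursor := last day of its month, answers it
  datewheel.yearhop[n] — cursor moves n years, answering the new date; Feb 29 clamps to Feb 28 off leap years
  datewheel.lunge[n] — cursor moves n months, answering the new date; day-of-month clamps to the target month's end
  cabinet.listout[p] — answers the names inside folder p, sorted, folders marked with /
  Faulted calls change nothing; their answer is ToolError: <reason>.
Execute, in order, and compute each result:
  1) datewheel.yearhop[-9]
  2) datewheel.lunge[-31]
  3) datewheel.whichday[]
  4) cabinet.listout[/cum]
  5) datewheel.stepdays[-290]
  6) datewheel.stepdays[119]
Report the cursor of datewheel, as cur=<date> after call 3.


Answer: cur=2219-06-27

Derivation:
I call datewheel.yearhop on n→-9, giving 2222-01-27.
I use datewheel.lunge on n→-31, which returns 2219-06-27.
I invoke datewheel.whichday, and get Sunday.
I try cabinet.listout on p→/cum, — result: [buja/].
I call datewheel.stepdays on n→-290, giving 2218-09-10.
Next I call datewheel.stepdays on n→119: 2219-01-07.


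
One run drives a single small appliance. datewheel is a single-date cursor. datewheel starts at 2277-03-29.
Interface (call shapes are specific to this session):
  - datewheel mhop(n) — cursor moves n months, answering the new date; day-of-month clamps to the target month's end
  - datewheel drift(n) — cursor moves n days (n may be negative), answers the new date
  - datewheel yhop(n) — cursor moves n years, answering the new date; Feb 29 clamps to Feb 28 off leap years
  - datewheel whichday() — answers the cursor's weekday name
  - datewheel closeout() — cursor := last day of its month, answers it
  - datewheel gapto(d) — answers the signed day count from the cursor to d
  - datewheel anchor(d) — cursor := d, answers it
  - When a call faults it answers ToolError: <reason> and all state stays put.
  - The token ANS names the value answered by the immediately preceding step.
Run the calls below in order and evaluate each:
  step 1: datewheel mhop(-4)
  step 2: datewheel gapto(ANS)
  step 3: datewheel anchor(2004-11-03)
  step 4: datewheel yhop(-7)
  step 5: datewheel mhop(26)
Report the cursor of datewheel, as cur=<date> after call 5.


Answer: cur=2000-01-03

Derivation:
~$ datewheel mhop n='-4'
  2276-11-29
~$ datewheel gapto d='ANS'
  0
~$ datewheel anchor d='2004-11-03'
  2004-11-03
~$ datewheel yhop n='-7'
  1997-11-03
~$ datewheel mhop n='26'
  2000-01-03
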